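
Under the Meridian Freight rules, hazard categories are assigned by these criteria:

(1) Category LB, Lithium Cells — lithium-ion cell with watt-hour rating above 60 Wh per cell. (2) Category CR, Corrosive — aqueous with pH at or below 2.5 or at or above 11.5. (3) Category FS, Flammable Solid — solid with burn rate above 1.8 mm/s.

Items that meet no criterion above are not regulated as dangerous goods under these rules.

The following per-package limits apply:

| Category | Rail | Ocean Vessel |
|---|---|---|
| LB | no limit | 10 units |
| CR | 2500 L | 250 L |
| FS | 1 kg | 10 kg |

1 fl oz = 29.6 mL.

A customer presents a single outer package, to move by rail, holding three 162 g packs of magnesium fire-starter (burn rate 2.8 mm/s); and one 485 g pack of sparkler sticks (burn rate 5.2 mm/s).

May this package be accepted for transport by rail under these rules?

Magnesium fire-starter: burn rate 2.8 mm/s > 1.8 mm/s → Category FS (Flammable Solid).
Burn rate 5.2 mm/s meets the Category FS criterion (Flammable Solid), so the sparkler sticks are Category FS.
Category FS net quantity: (three 162 g packs = 486 g) + 485 g = 971 g.
971 g is within the rail limit of 1 kg for Category FS.

Yes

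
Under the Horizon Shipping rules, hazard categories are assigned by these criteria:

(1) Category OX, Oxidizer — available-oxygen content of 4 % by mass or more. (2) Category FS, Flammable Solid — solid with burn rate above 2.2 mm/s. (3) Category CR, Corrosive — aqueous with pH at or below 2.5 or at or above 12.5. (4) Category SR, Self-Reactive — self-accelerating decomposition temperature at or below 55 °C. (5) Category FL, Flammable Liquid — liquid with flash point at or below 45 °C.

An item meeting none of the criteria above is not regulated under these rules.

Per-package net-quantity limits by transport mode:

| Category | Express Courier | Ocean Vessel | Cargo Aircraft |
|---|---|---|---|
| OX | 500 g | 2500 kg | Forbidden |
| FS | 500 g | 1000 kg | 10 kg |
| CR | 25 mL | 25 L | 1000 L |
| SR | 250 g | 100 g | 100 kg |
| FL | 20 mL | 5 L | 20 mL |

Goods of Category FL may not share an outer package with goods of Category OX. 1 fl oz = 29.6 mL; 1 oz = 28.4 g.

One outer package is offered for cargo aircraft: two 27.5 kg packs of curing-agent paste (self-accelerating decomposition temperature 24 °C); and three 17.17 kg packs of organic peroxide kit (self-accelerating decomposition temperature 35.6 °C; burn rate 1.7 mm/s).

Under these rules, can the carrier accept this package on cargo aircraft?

The curing-agent paste has self-accelerating decomposition temperature 24 °C, which is ≤ 55 °C, so it is Category SR (Self-Reactive).
Self-accelerating decomposition temperature 35.6 °C meets the Category SR criterion (Self-Reactive), so the organic peroxide kit is Category SR.
Category SR net quantity: (two 27.5 kg packs = 55 kg) + (three 17.17 kg packs = 51.51 kg) = 106.51 kg.
106.51 kg > 100 kg (cargo aircraft limit, Category SR) — over the limit.

No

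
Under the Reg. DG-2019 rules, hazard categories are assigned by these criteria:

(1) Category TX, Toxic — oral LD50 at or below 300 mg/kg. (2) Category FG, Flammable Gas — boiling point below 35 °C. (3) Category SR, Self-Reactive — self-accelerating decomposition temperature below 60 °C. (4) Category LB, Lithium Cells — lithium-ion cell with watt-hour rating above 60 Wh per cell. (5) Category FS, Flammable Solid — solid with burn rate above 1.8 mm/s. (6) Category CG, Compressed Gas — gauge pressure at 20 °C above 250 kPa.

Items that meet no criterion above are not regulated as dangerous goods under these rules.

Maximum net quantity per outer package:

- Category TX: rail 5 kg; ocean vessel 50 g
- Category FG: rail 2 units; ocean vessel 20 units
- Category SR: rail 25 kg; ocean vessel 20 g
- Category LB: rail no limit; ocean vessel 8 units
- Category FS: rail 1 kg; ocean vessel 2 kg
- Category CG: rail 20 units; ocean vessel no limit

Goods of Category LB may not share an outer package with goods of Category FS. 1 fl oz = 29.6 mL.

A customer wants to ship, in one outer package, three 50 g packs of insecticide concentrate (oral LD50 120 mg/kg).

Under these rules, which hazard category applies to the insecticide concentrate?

Insecticide concentrate: oral LD50 120 mg/kg ≤ 300 mg/kg → Category TX (Toxic).

Category TX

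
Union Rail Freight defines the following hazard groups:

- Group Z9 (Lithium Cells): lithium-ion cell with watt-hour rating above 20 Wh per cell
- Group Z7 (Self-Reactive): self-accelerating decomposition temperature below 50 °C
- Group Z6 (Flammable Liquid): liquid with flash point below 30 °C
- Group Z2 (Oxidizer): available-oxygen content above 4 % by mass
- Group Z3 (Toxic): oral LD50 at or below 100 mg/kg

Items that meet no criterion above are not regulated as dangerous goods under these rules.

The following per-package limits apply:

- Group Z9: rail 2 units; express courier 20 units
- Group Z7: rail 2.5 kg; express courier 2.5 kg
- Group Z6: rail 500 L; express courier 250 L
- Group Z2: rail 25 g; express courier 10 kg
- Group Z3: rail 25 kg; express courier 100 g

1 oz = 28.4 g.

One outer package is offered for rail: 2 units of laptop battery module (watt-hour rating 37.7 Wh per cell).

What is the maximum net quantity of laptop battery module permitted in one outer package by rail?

Laptop battery module: watt-hour rating 37.7 Wh per cell > 20 Wh per cell → Group Z9 (Lithium Cells).
The rail limit for Group Z9 is 2 units.

2 units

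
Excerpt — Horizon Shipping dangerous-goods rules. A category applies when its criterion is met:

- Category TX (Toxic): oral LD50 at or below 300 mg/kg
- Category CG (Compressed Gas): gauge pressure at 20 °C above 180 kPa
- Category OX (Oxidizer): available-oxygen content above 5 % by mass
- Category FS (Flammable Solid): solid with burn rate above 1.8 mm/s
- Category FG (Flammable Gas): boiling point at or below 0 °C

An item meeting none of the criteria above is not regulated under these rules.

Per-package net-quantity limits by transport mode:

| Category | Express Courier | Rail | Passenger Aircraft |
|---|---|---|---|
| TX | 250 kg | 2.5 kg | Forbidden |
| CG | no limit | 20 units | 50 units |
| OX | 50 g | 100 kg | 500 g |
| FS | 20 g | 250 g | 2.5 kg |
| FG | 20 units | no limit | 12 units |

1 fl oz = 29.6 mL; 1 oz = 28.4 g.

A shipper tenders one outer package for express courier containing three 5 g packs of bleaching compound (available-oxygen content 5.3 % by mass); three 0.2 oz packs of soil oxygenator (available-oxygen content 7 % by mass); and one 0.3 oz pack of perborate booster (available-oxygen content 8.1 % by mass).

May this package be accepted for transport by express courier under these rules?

Yes

Bleaching compound: available-oxygen content 5.3 % by mass > 5 % by mass → Category OX (Oxidizer).
The soil oxygenator has available-oxygen content 7 % by mass, which is > 5 % by mass, so it is Category OX (Oxidizer).
With available-oxygen content 8.1 % by mass (> 5 % by mass), the perborate booster falls in Category OX.
Category OX net quantity: (three 5 g packs = 15 g) + (three 0.2 oz packs = 17.04 g) + (one 0.3 oz pack = 8.52 g) = 40.56 g.
40.56 g is within the express courier limit of 50 g for Category OX.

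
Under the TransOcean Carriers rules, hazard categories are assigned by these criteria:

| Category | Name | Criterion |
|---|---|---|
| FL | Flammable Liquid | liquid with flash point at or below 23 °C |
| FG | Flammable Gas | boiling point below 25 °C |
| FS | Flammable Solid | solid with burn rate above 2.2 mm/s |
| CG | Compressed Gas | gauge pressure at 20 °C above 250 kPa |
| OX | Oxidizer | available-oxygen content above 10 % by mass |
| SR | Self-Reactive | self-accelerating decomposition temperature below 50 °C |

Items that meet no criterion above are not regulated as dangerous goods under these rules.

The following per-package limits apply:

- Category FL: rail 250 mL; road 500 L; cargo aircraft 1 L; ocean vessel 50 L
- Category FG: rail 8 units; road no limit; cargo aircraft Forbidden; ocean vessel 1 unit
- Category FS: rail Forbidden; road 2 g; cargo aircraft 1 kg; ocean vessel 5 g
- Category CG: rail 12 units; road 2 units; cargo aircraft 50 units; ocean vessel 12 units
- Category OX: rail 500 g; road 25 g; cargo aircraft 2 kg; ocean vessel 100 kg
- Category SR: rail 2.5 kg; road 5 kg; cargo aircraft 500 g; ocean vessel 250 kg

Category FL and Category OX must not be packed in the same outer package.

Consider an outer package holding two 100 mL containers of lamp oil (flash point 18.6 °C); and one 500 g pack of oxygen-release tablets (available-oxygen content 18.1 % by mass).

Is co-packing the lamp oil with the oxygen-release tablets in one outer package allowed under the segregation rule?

With flash point 18.6 °C (≤ 23 °C), the lamp oil falls in Category FL.
Available-oxygen content 18.1 % by mass meets the Category OX criterion (Oxidizer), so the oxygen-release tablets are Category OX.
Category FL and Category OX may not share an outer package.

No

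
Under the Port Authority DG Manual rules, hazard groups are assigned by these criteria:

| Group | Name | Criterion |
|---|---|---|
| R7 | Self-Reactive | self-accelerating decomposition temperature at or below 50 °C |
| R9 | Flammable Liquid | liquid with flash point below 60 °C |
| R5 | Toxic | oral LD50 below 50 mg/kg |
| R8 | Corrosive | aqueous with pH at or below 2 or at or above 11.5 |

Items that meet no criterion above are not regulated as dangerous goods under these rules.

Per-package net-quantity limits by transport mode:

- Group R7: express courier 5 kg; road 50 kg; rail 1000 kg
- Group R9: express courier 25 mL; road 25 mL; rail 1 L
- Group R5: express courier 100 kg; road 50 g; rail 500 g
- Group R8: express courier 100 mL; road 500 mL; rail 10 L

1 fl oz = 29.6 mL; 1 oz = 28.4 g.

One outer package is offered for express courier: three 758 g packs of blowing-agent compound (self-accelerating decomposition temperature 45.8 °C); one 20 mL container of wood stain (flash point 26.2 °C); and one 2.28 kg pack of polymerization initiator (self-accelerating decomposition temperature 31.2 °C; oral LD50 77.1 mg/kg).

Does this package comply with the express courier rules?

With self-accelerating decomposition temperature 45.8 °C (≤ 50 °C), the blowing-agent compound falls in Group R7.
With flash point 26.2 °C (< 60 °C), the wood stain falls in Group R9.
Polymerization initiator: self-accelerating decomposition temperature 31.2 °C ≤ 50 °C → Group R7 (Self-Reactive).
Group R9 quantity: 20 mL.
20 mL is within the express courier limit of 25 mL for Group R9.
Group R7 net quantity: (three 758 g packs = 2.274 kg) + 2.28 kg = 4.554 kg.
4.554 kg ≤ 5 kg (express courier limit, Group R7) — within limit.
Every hazard group is within its express courier limit and no segregation rule is violated.

Yes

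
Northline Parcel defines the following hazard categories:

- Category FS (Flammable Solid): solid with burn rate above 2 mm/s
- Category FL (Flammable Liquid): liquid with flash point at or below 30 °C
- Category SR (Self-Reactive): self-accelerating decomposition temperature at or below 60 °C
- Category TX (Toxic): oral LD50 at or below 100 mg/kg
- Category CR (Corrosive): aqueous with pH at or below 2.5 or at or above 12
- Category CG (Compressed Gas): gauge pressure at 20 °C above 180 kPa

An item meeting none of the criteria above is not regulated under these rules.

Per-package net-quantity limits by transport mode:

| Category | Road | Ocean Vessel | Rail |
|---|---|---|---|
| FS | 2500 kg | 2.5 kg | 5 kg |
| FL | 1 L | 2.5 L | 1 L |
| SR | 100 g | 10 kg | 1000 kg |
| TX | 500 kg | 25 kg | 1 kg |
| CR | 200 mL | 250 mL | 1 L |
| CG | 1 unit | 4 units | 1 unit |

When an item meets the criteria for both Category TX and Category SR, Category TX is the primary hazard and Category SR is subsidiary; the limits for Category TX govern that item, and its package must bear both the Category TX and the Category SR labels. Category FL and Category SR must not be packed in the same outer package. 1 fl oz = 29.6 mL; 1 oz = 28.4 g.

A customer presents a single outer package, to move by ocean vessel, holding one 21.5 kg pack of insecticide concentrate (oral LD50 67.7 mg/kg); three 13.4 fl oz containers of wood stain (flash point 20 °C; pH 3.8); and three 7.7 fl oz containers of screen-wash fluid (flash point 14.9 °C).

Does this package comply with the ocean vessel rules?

Yes

The insecticide concentrate has oral LD50 67.7 mg/kg, which is ≤ 100 mg/kg, so it is Category TX (Toxic).
The wood stain has flash point 20 °C, which is ≤ 30 °C, so it is Category FL (Flammable Liquid).
Flash point 14.9 °C meets the Category FL criterion (Flammable Liquid), so the screen-wash fluid is Category FL.
Category FL net quantity: (three 13.4 fl oz containers = 1189.92 mL) + (three 7.7 fl oz containers = 683.76 mL) = 1873.68 mL.
That is within the Category FL ocean vessel limit of 2.5 L.
Category TX quantity: 21.5 kg.
21.5 kg ≤ 25 kg (ocean vessel limit, Category TX) — within limit.
The segregation rule (Category FL with Category SR) does not apply to Category FL with Category TX.
Every hazard category is within its ocean vessel limit and no segregation rule is violated.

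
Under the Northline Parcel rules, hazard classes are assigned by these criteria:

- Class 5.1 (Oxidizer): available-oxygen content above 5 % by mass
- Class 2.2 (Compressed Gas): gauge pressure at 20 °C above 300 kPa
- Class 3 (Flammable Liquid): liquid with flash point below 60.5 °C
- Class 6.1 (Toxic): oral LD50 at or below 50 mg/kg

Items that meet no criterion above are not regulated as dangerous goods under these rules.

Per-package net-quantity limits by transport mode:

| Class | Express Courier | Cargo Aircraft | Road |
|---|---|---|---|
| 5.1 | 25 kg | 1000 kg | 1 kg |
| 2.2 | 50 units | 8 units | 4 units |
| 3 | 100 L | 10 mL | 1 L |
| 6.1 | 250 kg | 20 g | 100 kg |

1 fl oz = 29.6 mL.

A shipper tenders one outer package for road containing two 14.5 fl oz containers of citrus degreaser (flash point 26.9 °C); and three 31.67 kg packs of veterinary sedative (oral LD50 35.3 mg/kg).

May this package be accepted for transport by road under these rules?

With flash point 26.9 °C (< 60.5 °C), the citrus degreaser falls in Class 3.
Oral LD50 35.3 mg/kg meets the Class 6.1 criterion (Toxic), so the veterinary sedative is Class 6.1.
Class 3 quantity: two 14.5 fl oz containers = 858.4 mL.
858.4 mL ≤ 1 L (road limit, Class 3) — within limit.
Class 6.1 quantity: three 31.67 kg packs = 95.01 kg.
That is within the Class 6.1 road limit of 100 kg.
Every hazard class is within its road limit and no segregation rule is violated.

Yes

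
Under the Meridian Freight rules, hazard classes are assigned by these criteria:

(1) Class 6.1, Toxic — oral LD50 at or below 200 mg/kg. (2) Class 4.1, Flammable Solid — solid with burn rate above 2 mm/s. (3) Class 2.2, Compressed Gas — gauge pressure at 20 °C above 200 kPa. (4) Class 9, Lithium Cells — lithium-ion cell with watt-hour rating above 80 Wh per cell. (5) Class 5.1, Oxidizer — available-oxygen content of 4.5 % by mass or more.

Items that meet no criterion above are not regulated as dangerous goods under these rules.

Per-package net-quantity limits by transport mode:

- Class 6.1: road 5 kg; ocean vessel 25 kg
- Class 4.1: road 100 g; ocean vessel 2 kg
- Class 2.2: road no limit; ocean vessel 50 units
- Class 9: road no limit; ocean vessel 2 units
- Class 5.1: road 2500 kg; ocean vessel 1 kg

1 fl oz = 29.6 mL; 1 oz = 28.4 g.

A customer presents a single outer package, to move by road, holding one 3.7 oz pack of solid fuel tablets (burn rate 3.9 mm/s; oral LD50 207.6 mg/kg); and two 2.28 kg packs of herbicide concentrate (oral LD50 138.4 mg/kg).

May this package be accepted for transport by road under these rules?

The solid fuel tablets have burn rate 3.9 mm/s, which is > 2 mm/s, so they are Class 4.1 (Flammable Solid).
The herbicide concentrate has oral LD50 138.4 mg/kg, which is ≤ 200 mg/kg, so it is Class 6.1 (Toxic).
Class 4.1 quantity: one 3.7 oz pack = 105.08 g.
That exceeds the Class 4.1 road limit of 100 g.
Class 6.1 quantity: two 2.28 kg packs = 4.56 kg.
4.56 kg ≤ 5 kg (road limit, Class 6.1) — within limit.

No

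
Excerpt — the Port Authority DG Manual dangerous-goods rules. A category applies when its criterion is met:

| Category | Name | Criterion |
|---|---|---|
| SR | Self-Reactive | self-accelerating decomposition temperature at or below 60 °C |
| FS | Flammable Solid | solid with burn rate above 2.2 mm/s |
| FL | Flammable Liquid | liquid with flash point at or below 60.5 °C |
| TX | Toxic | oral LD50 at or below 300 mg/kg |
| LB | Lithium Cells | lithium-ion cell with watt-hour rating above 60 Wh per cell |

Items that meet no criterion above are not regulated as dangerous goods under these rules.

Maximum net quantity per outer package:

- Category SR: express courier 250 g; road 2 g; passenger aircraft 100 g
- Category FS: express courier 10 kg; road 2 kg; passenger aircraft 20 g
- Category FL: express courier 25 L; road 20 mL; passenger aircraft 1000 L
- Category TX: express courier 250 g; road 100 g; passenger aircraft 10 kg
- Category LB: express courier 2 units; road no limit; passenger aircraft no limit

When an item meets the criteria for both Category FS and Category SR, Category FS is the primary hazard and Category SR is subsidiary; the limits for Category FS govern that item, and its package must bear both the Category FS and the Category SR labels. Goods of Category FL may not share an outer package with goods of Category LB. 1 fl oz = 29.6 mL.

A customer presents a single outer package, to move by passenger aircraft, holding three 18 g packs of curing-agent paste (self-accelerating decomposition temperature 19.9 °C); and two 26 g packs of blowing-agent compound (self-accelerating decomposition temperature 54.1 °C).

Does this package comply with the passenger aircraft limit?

Self-accelerating decomposition temperature 19.9 °C meets the Category SR criterion (Self-Reactive), so the curing-agent paste is Category SR.
Self-accelerating decomposition temperature 54.1 °C meets the Category SR criterion (Self-Reactive), so the blowing-agent compound is Category SR.
Category SR net quantity: (three 18 g packs = 54 g) + (two 26 g packs = 52 g) = 106 g.
That exceeds the Category SR passenger aircraft limit of 100 g.

No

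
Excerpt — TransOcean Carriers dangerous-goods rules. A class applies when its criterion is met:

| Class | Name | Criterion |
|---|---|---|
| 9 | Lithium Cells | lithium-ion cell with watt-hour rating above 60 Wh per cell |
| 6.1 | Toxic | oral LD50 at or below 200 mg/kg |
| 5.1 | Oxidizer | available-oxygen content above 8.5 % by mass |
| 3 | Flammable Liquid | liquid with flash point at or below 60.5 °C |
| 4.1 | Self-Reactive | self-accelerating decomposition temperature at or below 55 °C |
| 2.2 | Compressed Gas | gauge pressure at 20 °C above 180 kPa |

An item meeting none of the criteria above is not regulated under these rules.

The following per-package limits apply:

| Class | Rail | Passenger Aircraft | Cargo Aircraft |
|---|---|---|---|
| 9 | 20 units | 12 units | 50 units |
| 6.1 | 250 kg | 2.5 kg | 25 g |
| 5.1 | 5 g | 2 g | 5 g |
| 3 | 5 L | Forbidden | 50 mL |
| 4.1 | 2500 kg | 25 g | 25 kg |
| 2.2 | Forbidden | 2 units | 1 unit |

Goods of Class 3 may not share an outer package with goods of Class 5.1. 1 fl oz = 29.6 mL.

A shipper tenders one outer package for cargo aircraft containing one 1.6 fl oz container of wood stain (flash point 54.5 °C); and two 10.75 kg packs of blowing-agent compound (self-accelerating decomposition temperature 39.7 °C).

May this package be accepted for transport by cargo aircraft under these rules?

Yes

The wood stain has flash point 54.5 °C, which is ≤ 60.5 °C, so it is Class 3 (Flammable Liquid).
The blowing-agent compound has self-accelerating decomposition temperature 39.7 °C, which is ≤ 55 °C, so it is Class 4.1 (Self-Reactive).
Class 3 quantity: one 1.6 fl oz container = 47.36 mL.
47.36 mL is within the cargo aircraft limit of 50 mL for Class 3.
Class 4.1 quantity: two 10.75 kg packs = 21.5 kg.
21.5 kg is within the cargo aircraft limit of 25 kg for Class 4.1.
The segregation rule (Class 3 with Class 5.1) does not apply to Class 3 with Class 4.1.
Every hazard class is within its cargo aircraft limit and no segregation rule is violated.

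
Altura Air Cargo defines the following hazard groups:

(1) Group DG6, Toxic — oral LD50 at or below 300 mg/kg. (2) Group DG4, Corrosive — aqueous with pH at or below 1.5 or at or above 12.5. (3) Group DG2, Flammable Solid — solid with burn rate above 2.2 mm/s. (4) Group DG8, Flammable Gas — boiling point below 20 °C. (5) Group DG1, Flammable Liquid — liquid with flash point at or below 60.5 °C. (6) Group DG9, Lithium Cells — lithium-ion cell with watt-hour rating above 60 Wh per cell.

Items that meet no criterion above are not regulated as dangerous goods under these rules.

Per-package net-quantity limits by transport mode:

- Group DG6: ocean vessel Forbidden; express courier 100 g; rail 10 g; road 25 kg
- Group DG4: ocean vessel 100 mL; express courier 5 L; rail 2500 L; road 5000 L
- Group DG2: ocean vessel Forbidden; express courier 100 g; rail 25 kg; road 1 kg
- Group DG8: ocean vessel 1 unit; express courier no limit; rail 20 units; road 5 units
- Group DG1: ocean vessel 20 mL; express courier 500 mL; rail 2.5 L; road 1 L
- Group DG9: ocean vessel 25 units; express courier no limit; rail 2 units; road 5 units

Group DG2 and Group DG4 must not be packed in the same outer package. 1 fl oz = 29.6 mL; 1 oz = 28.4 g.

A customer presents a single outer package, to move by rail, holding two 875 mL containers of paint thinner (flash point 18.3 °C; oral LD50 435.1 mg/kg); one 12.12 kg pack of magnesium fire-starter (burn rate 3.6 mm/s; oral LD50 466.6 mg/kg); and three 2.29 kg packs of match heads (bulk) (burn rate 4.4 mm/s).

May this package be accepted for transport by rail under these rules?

Yes

Flash point 18.3 °C meets the Group DG1 criterion (Flammable Liquid), so the paint thinner is Group DG1.
With burn rate 3.6 mm/s (> 2.2 mm/s), the magnesium fire-starter falls in Group DG2.
Burn rate 4.4 mm/s meets the Group DG2 criterion (Flammable Solid), so the match heads (bulk) are Group DG2.
Group DG2 net quantity: 12.12 kg + (three 2.29 kg packs = 6.87 kg) = 18.99 kg.
18.99 kg is within the rail limit of 25 kg for Group DG2.
Group DG1 quantity: two 875 mL containers = 1.75 L.
1.75 L ≤ 2.5 L (rail limit, Group DG1) — within limit.
The segregation rule (Group DG2 with Group DG4) does not apply to Group DG2 with Group DG1.
Every hazard group is within its rail limit and no segregation rule is violated.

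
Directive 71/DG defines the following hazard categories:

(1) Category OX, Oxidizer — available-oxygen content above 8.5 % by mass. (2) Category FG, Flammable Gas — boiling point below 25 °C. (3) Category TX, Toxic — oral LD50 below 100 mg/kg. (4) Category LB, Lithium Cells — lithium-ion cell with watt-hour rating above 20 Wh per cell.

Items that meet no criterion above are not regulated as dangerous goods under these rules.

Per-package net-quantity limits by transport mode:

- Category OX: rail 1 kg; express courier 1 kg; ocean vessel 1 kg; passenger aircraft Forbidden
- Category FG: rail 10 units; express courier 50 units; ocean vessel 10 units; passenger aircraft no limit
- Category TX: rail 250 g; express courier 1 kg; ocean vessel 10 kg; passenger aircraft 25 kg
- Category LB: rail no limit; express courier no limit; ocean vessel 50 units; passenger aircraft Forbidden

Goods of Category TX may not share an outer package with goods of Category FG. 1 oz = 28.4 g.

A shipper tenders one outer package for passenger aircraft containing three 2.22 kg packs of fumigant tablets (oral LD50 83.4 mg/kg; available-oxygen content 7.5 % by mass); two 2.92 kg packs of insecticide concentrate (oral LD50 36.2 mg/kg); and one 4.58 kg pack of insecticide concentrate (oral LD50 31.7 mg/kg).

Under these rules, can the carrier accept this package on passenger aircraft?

Fumigant tablets: oral LD50 83.4 mg/kg < 100 mg/kg → Category TX (Toxic).
Insecticide concentrate: oral LD50 36.2 mg/kg < 100 mg/kg → Category TX (Toxic).
With oral LD50 31.7 mg/kg (< 100 mg/kg), the insecticide concentrate falls in Category TX.
Category TX net quantity: (three 2.22 kg packs = 6.66 kg) + (two 2.92 kg packs = 5.84 kg) + 4.58 kg = 17.08 kg.
17.08 kg is within the passenger aircraft limit of 25 kg for Category TX.

Yes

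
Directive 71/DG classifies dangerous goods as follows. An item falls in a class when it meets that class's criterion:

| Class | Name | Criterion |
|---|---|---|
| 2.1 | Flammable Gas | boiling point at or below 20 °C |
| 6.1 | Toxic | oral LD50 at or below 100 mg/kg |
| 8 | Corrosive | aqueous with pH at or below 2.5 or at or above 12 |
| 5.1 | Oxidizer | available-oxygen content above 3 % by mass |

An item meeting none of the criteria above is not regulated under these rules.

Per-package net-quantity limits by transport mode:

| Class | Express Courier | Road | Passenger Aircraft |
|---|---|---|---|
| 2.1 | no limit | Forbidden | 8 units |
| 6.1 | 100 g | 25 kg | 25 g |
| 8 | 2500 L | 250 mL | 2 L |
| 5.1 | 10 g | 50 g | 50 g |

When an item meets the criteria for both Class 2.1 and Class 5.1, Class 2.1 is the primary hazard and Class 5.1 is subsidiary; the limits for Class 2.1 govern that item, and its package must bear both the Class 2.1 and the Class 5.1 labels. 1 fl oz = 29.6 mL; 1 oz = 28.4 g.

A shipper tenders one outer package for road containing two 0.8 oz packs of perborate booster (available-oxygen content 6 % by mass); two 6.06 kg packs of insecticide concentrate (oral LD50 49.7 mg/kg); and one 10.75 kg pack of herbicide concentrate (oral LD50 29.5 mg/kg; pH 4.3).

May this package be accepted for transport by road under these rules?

The perborate booster has available-oxygen content 6 % by mass, which is > 3 % by mass, so it is Class 5.1 (Oxidizer).
Insecticide concentrate: oral LD50 49.7 mg/kg ≤ 100 mg/kg → Class 6.1 (Toxic).
With oral LD50 29.5 mg/kg (≤ 100 mg/kg), the herbicide concentrate falls in Class 6.1.
Total Class 6.1: (two 6.06 kg packs = 12.12 kg) + 10.75 kg = 22.87 kg.
That is within the Class 6.1 road limit of 25 kg.
Class 5.1 quantity: two 0.8 oz packs = 45.44 g.
That is within the Class 5.1 road limit of 50 g.
Every hazard class is within its road limit and no segregation rule is violated.

Yes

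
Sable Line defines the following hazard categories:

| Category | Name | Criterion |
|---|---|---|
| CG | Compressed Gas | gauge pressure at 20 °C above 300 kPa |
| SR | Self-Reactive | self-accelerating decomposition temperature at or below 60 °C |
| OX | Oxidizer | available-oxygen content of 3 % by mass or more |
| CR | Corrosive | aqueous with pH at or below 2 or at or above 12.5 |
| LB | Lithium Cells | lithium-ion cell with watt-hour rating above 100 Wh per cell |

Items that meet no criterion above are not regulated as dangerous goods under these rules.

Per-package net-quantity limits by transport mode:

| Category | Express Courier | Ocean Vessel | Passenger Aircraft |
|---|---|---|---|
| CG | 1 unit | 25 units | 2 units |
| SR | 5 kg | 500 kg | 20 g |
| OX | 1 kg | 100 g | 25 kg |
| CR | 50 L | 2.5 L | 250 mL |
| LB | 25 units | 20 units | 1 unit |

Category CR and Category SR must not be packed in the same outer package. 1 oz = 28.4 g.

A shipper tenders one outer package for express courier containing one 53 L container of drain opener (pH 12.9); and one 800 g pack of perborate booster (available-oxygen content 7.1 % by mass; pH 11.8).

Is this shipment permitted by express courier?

No

pH 12.9 meets the Category CR criterion (Corrosive), so the drain opener is Category CR.
Perborate booster: available-oxygen content 7.1 % by mass ≥ 3 % by mass → Category OX (Oxidizer).
Category CR quantity: 53 L.
53 L > 50 L (express courier limit, Category CR) — over the limit.
Category OX quantity: 800 g.
That is within the Category OX express courier limit of 1 kg.
The segregation rule (Category CR with Category SR) does not apply to Category CR with Category OX.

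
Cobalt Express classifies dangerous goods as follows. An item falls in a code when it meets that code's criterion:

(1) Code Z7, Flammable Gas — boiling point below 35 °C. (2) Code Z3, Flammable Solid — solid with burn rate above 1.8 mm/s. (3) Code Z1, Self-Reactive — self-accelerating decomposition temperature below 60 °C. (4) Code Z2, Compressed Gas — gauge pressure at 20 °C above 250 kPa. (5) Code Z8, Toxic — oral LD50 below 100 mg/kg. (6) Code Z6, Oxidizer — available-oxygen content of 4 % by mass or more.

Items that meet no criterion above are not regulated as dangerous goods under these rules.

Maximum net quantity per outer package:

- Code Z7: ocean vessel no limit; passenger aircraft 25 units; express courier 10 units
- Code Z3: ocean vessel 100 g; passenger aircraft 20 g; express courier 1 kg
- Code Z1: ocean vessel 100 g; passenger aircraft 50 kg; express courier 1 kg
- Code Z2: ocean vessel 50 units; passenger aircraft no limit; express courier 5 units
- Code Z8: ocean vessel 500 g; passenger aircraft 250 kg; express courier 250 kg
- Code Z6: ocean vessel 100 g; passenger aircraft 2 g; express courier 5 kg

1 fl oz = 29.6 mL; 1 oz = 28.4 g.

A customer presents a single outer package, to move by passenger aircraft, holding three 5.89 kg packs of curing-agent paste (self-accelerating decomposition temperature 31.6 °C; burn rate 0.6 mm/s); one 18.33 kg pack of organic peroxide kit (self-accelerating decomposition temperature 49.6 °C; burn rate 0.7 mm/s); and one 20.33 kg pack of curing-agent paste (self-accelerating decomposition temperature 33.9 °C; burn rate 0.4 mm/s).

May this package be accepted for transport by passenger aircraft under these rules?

Self-accelerating decomposition temperature 31.6 °C meets the Code Z1 criterion (Self-Reactive), so the curing-agent paste is Code Z1.
Organic peroxide kit: self-accelerating decomposition temperature 49.6 °C < 60 °C → Code Z1 (Self-Reactive).
Curing-agent paste: self-accelerating decomposition temperature 33.9 °C < 60 °C → Code Z1 (Self-Reactive).
Total Code Z1: (three 5.89 kg packs = 17.67 kg) + 18.33 kg + 20.33 kg = 56.33 kg.
That exceeds the Code Z1 passenger aircraft limit of 50 kg.

No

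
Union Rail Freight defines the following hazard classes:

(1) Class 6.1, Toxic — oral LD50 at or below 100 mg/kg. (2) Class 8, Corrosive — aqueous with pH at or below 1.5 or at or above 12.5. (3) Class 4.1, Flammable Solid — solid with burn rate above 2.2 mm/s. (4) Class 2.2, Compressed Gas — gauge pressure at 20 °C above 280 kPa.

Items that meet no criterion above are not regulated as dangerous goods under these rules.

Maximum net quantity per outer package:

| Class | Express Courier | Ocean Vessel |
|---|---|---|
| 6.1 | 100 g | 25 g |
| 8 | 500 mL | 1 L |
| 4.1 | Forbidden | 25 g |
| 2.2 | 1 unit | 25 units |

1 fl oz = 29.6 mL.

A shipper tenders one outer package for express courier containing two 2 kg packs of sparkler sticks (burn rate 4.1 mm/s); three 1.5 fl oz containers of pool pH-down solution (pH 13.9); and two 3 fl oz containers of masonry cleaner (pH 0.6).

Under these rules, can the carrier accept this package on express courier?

No

Burn rate 4.1 mm/s meets the Class 4.1 criterion (Flammable Solid), so the sparkler sticks are Class 4.1.
With pH 13.9 (≥ 12.5), the pool pH-down solution falls in Class 8.
With pH 0.6 (≤ 1.5), the masonry cleaner falls in Class 8.
Class 4.1 quantity: two 2 kg packs = 4 kg.
Class 4.1 is Forbidden by express courier.
Class 8 net quantity: (three 1.5 fl oz containers = 133.2 mL) + (two 3 fl oz containers = 177.6 mL) = 310.8 mL.
310.8 mL ≤ 500 mL (express courier limit, Class 8) — within limit.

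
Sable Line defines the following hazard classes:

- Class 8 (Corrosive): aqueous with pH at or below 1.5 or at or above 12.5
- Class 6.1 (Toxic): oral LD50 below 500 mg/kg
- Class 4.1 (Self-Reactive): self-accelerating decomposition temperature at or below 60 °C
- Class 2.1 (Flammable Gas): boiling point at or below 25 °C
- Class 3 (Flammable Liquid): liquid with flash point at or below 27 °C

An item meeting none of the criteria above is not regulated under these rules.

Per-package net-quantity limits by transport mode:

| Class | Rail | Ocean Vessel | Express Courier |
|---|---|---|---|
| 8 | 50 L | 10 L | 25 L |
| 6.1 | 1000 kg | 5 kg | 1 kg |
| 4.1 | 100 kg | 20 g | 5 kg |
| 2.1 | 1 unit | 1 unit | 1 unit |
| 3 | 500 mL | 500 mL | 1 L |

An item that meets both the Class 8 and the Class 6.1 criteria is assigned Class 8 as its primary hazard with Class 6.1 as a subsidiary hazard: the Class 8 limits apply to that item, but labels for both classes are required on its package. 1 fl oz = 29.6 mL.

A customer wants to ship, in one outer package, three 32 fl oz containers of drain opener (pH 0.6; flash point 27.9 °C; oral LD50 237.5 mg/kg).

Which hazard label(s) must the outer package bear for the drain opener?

Class 6.1 and 8

pH 0.6 meets the Class 8 criterion (Corrosive), so the drain opener is Class 8.
With oral LD50 237.5 mg/kg (< 500 mg/kg), the drain opener falls in Class 6.1.
By the precedence rule Class 8 is primary and Class 6.1 is subsidiary, and that rule requires both labels on the package.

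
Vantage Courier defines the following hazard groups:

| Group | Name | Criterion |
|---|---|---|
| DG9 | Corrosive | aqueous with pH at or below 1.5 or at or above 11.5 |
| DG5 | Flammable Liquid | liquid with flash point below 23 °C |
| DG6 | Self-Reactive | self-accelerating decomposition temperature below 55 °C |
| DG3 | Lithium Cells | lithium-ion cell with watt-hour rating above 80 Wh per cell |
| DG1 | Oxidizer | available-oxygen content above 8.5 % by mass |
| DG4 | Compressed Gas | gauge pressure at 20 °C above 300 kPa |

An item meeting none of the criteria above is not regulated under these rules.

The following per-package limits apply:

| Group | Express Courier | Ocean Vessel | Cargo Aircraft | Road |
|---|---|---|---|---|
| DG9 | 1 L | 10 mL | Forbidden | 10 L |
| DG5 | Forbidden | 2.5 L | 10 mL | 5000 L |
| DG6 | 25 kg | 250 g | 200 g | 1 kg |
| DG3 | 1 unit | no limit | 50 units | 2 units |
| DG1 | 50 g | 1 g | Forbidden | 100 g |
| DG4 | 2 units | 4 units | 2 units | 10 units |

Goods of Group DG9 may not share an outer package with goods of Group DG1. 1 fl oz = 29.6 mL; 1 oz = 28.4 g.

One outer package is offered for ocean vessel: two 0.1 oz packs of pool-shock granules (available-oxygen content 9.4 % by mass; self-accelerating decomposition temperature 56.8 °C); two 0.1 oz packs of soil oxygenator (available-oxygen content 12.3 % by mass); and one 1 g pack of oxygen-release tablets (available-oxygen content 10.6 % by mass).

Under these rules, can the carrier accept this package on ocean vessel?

With available-oxygen content 9.4 % by mass (> 8.5 % by mass), the pool-shock granules fall in Group DG1.
Soil oxygenator: available-oxygen content 12.3 % by mass > 8.5 % by mass → Group DG1 (Oxidizer).
Available-oxygen content 10.6 % by mass meets the Group DG1 criterion (Oxidizer), so the oxygen-release tablets are Group DG1.
Group DG1 net quantity: (two 0.1 oz packs = 5.68 g) + (two 0.1 oz packs = 5.68 g) + 1 g = 12.36 g.
That exceeds the Group DG1 ocean vessel limit of 1 g.

No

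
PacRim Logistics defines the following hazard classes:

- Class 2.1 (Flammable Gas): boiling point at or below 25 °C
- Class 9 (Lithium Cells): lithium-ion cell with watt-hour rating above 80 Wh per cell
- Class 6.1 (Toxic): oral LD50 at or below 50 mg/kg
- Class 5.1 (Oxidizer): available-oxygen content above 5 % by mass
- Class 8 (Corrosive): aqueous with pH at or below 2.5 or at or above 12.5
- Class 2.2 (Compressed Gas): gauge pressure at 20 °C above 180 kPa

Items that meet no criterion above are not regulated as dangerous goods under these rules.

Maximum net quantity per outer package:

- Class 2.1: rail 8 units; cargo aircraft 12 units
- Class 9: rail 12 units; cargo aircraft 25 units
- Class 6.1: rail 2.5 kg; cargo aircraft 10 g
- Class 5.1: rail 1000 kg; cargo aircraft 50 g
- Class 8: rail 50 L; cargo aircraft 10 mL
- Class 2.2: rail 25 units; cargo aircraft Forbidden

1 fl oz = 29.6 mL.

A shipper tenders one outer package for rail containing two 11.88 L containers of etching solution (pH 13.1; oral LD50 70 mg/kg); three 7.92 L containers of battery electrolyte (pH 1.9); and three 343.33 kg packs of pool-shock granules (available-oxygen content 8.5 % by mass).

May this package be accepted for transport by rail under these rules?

Etching solution: pH 13.1 ≥ 12.5 → Class 8 (Corrosive).
Battery electrolyte: pH 1.9 ≤ 2.5 → Class 8 (Corrosive).
With available-oxygen content 8.5 % by mass (> 5 % by mass), the pool-shock granules fall in Class 5.1.
Total Class 8: (two 11.88 L containers = 23.76 L) + (three 7.92 L containers = 23.76 L) = 47.52 L.
47.52 L is within the rail limit of 50 L for Class 8.
Class 5.1 quantity: three 343.33 kg packs = 1029.99 kg.
That exceeds the Class 5.1 rail limit of 1000 kg.

No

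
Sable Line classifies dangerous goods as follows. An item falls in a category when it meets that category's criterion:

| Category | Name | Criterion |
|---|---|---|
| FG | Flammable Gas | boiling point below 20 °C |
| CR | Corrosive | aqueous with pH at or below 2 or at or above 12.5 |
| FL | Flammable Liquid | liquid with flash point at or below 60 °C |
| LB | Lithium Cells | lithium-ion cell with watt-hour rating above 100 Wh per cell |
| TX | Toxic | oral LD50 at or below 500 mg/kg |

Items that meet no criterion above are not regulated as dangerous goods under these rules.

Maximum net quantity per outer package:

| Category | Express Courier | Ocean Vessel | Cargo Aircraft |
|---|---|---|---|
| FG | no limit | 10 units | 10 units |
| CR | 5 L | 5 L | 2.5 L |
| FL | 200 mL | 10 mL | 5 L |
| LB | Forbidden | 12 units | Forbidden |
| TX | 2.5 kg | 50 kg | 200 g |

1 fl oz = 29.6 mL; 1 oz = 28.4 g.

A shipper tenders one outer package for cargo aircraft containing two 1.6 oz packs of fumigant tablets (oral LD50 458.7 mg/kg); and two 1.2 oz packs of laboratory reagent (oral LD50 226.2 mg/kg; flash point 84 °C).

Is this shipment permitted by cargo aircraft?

Yes

The fumigant tablets have oral LD50 458.7 mg/kg, which is ≤ 500 mg/kg, so they are Category TX (Toxic).
Laboratory reagent: oral LD50 226.2 mg/kg ≤ 500 mg/kg → Category TX (Toxic).
Total Category TX: (two 1.6 oz packs = 90.88 g) + (two 1.2 oz packs = 68.16 g) = 159.04 g.
That is within the Category TX cargo aircraft limit of 200 g.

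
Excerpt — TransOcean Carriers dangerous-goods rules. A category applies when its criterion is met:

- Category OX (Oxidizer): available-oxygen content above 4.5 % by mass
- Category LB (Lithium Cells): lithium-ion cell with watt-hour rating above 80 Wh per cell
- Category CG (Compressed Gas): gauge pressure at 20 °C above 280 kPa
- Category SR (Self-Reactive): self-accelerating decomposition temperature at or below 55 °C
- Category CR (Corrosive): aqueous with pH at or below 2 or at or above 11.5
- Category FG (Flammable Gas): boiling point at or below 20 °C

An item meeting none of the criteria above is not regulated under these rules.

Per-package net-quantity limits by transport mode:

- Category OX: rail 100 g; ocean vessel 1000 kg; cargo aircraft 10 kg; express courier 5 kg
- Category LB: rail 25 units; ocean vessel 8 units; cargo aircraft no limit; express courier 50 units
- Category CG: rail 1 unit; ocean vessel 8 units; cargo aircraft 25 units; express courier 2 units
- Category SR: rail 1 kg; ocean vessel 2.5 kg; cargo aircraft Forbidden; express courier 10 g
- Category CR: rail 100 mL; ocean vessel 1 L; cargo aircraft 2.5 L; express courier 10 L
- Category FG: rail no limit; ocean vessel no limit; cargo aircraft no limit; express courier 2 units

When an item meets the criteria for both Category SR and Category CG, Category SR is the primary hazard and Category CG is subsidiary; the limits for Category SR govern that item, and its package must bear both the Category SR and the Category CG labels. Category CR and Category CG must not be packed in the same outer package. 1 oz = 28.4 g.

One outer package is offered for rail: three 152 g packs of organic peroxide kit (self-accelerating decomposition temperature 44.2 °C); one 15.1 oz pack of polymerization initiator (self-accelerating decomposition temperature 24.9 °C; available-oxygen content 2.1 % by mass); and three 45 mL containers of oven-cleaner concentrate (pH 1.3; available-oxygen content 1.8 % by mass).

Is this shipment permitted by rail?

No

Self-accelerating decomposition temperature 44.2 °C meets the Category SR criterion (Self-Reactive), so the organic peroxide kit is Category SR.
The polymerization initiator has self-accelerating decomposition temperature 24.9 °C, which is ≤ 55 °C, so it is Category SR (Self-Reactive).
pH 1.3 meets the Category CR criterion (Corrosive), so the oven-cleaner concentrate is Category CR.
Total Category SR: (three 152 g packs = 456 g) + (one 15.1 oz pack = 428.84 g) = 884.84 g.
884.84 g ≤ 1 kg (rail limit, Category SR) — within limit.
Category CR quantity: three 45 mL containers = 135 mL.
135 mL > 100 mL (rail limit, Category CR) — over the limit.
The segregation rule (Category CR with Category CG) does not apply to Category SR with Category CR.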